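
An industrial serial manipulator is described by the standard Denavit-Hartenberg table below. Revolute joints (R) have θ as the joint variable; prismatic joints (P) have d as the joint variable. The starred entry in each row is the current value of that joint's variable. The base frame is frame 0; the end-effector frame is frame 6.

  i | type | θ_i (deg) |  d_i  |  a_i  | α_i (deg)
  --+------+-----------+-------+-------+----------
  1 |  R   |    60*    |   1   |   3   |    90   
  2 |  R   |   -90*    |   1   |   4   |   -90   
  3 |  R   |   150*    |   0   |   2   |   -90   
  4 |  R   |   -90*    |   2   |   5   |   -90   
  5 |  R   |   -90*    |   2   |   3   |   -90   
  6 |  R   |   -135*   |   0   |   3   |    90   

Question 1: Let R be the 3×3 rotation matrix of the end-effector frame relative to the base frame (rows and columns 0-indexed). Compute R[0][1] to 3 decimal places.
0.500

End-effector y-axis (col 1 of R) = (0.5000,0.8660,0.0000)
R[0][1] = 0.5000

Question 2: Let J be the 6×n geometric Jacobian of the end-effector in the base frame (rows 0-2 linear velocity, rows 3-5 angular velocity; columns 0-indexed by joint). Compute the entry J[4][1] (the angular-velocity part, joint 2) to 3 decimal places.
axis z_1 = (0.8660,-0.5000,0.0000); lever o_n−o_1 = (2.8744,4.1140,2.7406)
cross product → J_v[:, 1] = (-1.3703,-2.3734,5.0000)
J_ω[:, 1] = z_1
entry J[4][1] = -0.5000

-0.500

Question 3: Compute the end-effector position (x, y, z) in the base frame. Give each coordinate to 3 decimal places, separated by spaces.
after link 1: o_1 = (1.5000, 2.5981, 1.0000)
after link 2: o_2 = (2.3660, 2.0981, -3.0000)
after link 3: o_3 = (1.5000, 2.5981, -1.2679)
after link 4: o_4 = (5.5000, 6.0622, -0.2679)
after link 5: o_5 = (6.8840, 5.2631, 2.9641)
after link 6: o_6 = (4.3744, 6.7120, 3.7406)

4.374 6.712 3.741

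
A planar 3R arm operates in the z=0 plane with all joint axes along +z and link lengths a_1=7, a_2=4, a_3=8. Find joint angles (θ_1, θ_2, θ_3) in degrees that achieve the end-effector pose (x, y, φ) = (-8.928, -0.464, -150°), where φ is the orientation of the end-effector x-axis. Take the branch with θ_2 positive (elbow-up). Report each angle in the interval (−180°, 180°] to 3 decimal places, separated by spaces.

wrist centre = target − a_3·(cos φ, sin φ) = (-1.9998, 3.5360)
cos θ_2 = (16.5025−7²−4²)/(2·7·4) = -0.8660; θ_2 = 150.0002° (elbow-up)
β = atan2(3.5360,-1.9998) = 119.4905°; ψ = atan2(2.0000,3.5359) = 29.4936°
θ_1 = β − ψ = 89.9969°
θ_3 = φ − θ_1 − θ_2 = -29.9971° (wrapped to (-180°,180°])

89.997 150.000 -29.997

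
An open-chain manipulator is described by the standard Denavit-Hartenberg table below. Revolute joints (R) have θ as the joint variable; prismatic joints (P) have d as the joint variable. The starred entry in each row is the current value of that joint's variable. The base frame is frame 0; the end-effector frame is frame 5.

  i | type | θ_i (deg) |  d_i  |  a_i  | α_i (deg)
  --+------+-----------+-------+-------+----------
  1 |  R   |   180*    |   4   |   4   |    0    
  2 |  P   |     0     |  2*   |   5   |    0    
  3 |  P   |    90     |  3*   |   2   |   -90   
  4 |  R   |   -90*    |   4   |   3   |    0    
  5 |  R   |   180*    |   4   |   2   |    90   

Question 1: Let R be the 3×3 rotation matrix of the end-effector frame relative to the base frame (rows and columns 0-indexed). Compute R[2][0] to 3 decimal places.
End-effector x-axis (col 0 of R) = (0.0000,-0.0000,-1.0000)
R[2][0] = -1.0000

-1.000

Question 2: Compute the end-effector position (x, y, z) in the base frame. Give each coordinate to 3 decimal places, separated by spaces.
after link 1: o_1 = (-4.0000, 0.0000, 4.0000)
after link 2: o_2 = (-9.0000, 0.0000, 6.0000)
after link 3: o_3 = (-9.0000, -2.0000, 9.0000)
after link 4: o_4 = (-5.0000, -2.0000, 12.0000)
after link 5: o_5 = (-1.0000, -2.0000, 10.0000)

-1.000 -2.000 10.000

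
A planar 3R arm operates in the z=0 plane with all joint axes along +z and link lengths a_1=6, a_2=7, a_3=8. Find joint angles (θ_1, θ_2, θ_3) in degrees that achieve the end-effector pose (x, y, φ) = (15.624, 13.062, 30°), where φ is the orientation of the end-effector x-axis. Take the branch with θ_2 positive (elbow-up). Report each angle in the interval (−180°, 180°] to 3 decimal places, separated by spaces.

29.994 30.013 -30.006

wrist centre = target − a_3·(cos φ, sin φ) = (8.6958, 9.0620)
cos θ_2 = (157.7367−6²−7²)/(2·6·7) = 0.8659; θ_2 = 30.0128° (elbow-up)
β = atan2(9.0620,8.6958) = 46.1814°; ψ = atan2(3.5014,12.0614) = 16.1877°
θ_1 = β − ψ = 29.9937°
θ_3 = φ − θ_1 − θ_2 = -30.0065° (wrapped to (-180°,180°])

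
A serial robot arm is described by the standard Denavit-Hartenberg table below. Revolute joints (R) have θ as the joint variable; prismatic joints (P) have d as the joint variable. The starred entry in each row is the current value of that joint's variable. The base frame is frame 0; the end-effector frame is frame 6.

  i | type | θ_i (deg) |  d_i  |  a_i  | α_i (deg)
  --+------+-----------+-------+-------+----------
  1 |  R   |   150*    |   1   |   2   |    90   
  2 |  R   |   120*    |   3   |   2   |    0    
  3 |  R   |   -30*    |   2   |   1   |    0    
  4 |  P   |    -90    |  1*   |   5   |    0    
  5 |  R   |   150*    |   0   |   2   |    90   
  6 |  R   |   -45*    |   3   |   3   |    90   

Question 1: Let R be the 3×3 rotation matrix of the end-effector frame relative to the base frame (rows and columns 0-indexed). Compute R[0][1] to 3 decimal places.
-0.433

End-effector y-axis (col 1 of R) = (-0.4330,0.2500,0.8660)
R[0][1] = -0.4330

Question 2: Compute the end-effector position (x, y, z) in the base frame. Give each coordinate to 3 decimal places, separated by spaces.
-1.465 5.324 8.391

after link 1: o_1 = (-1.7321, 1.0000, 1.0000)
after link 2: o_2 = (0.6340, 3.0981, 2.7321)
after link 3: o_3 = (1.6340, 4.8301, 3.7321)
after link 4: o_4 = (-2.1962, 8.1962, 3.7321)
after link 5: o_5 = (-0.6962, 7.3301, 4.7321)
after link 6: o_6 = (-1.4649, 5.3245, 8.3908)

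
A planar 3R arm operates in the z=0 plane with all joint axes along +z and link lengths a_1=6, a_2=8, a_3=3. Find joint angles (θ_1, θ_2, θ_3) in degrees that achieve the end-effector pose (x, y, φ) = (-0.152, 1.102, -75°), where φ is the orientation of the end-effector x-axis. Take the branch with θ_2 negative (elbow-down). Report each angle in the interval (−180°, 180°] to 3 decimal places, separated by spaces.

-153.865 -150.002 -131.133

wrist centre = target − a_3·(cos φ, sin φ) = (-0.9285, 3.9998)
cos θ_2 = (16.8603−6²−8²)/(2·6·8) = -0.8660; θ_2 = -150.0016° (elbow-down)
β = atan2(3.9998,-0.9285) = 103.0685°; ψ = atan2(-3.9998,-0.9283) = -103.0664°
θ_1 = β − ψ = 206.1349°
θ_3 = φ − θ_1 − θ_2 = -131.1333° (wrapped to (-180°,180°])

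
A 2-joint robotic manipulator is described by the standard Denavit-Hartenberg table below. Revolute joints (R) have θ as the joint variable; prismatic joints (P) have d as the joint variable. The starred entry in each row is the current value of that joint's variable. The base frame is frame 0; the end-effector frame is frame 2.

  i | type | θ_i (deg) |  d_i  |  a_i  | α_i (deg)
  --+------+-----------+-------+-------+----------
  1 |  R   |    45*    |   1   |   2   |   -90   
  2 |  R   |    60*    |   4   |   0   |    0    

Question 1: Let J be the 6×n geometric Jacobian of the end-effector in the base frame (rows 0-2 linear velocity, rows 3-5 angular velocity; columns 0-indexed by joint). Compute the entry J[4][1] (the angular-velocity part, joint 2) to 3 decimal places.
0.707

axis z_1 = (-0.7071,0.7071,0.0000); lever o_n−o_1 = (-2.8284,2.8284,0.0000)
cross product → J_v[:, 1] = (-0.0000,-0.0000,-0.0000)
J_ω[:, 1] = z_1
entry J[4][1] = 0.7071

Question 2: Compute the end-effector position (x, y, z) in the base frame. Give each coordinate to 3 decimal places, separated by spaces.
after link 1: o_1 = (1.4142, 1.4142, 1.0000)
after link 2: o_2 = (-1.4142, 4.2426, 1.0000)

-1.414 4.243 1.000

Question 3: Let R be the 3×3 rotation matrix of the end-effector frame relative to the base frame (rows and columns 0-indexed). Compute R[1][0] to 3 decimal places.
End-effector x-axis (col 0 of R) = (0.3536,0.3536,-0.8660)
R[1][0] = 0.3536

0.354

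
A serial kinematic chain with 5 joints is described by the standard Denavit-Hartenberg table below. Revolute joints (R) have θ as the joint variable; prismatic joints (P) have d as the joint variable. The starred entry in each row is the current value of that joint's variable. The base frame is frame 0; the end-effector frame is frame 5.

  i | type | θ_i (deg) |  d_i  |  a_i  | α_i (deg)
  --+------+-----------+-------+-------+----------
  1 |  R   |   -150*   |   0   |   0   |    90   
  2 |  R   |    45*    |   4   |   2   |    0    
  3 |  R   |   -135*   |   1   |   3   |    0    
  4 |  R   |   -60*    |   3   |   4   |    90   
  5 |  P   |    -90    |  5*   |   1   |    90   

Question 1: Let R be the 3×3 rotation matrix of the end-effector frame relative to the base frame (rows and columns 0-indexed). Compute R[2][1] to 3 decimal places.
End-effector y-axis (col 1 of R) = (0.4330,0.2500,0.8660)
R[2][1] = 0.8660

0.866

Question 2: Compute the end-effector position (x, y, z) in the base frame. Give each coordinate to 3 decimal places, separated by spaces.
0.440 8.337 0.744

after link 1: o_1 = (0.0000, 0.0000, 0.0000)
after link 2: o_2 = (-3.2247, 2.7570, 1.4142)
after link 3: o_3 = (-3.7247, 3.6230, -1.5858)
after link 4: o_4 = (-2.2247, 7.9531, -3.5858)
after link 5: o_5 = (0.4403, 8.3371, 0.7443)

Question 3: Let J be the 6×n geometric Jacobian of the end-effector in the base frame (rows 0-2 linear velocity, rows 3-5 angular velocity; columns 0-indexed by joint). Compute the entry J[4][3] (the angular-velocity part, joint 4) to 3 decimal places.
0.866

axis z_3 = (-0.5000,0.8660,0.0000); lever o_n−o_3 = (4.1651,4.7141,2.3301)
cross product → J_v[:, 3] = (2.0179,1.1651,-5.9641)
J_ω[:, 3] = z_3
entry J[4][3] = 0.8660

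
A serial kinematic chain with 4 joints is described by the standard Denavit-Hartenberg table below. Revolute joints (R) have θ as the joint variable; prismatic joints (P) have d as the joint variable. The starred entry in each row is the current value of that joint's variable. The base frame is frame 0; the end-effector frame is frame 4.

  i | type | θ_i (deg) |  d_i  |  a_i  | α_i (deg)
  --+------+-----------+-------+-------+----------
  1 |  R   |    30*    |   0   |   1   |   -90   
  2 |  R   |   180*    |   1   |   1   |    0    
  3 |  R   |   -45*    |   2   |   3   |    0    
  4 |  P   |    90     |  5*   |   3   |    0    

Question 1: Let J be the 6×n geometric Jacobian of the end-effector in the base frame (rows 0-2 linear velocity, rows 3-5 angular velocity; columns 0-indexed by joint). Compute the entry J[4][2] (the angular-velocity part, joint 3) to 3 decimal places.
axis z_2 = (-0.5000,0.8660,0.0000); lever o_n−o_2 = (-7.1742,3.9409,0.0000)
cross product → J_v[:, 2] = (-0.0000,-0.0000,4.2426)
J_ω[:, 2] = z_2
entry J[4][2] = 0.8660

0.866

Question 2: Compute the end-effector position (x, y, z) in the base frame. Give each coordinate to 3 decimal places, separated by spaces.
-7.674 4.807 0.000

after link 1: o_1 = (0.8660, 0.5000, 0.0000)
after link 2: o_2 = (-0.5000, 0.8660, -0.0000)
after link 3: o_3 = (-3.3371, 1.5374, -2.1213)
after link 4: o_4 = (-7.6742, 4.8069, 0.0000)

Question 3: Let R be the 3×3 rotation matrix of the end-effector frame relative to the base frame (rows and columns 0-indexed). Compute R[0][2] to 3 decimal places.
-0.500

End-effector z-axis (col 2 of R) = (-0.5000,0.8660,0.0000)
R[0][2] = -0.5000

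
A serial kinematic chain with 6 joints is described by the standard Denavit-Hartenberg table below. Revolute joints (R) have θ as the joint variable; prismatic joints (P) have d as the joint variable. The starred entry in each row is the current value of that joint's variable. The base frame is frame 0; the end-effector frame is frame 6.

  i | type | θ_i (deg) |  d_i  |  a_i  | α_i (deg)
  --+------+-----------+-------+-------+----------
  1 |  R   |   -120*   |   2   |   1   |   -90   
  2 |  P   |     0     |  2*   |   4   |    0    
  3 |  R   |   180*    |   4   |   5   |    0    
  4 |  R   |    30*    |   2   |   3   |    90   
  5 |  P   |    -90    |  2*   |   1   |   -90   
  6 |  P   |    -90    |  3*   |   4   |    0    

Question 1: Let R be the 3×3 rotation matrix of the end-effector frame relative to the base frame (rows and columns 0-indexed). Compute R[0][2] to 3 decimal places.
0.433

End-effector z-axis (col 2 of R) = (0.4330,0.7500,0.5000)
R[0][2] = 0.4330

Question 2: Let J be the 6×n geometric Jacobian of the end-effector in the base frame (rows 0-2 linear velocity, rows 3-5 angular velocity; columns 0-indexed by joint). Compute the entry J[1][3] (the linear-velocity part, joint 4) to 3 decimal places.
axis z_3 = (0.8660,-0.5000,0.0000); lever o_n−o_3 = (4.9641,6.5981,-2.1962)
cross product → J_v[:, 3] = (1.0981,1.9019,8.1962)
J_ω[:, 3] = z_3
entry J[1][3] = 1.9019

1.902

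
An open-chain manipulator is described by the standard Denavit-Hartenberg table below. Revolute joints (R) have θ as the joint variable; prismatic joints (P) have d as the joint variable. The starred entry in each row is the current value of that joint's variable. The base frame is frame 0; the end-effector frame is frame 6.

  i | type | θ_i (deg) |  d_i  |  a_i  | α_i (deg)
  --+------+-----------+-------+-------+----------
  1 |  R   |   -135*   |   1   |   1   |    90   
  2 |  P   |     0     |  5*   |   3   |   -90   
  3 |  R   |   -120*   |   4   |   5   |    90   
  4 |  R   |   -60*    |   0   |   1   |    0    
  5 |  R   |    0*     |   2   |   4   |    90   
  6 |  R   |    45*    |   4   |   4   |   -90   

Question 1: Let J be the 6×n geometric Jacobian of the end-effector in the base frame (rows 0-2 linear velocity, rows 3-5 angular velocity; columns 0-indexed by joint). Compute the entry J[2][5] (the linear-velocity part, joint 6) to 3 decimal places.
axis z_5 = (0.2241,-0.8365,-0.5000); lever o_n−o_5 = (3.2626,-1.2480,-4.4495)
cross product → J_v[:, 5] = (3.0981,-0.6340,2.4495)
J_ω[:, 5] = z_5
entry J[2][5] = 2.4495

2.449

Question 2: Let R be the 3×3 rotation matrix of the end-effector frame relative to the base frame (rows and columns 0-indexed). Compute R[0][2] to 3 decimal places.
End-effector z-axis (col 2 of R) = (0.7745,-0.1585,0.6124)
R[0][2] = 0.7745

0.775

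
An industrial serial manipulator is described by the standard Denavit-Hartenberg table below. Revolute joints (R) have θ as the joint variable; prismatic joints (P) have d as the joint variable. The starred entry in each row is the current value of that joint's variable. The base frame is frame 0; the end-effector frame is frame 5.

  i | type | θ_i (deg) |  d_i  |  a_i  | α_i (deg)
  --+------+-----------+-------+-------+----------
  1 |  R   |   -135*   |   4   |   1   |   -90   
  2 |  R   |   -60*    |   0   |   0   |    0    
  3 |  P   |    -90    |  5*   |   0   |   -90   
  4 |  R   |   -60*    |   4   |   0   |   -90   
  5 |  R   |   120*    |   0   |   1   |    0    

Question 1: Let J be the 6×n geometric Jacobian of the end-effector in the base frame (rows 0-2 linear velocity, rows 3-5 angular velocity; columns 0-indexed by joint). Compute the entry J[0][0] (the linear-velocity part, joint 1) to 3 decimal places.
axis z_0 = ẑ; lever o_n−o_0 = (1.2611,-5.1976,6.5891)
cross product → J_v[:, 0] = (5.1976,1.2611,-0.0000)
J_ω[:, 0] = z_0
entry J[0][0] = 5.1976

5.198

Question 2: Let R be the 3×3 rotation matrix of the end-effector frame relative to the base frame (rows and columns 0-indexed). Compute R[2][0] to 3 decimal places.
-0.875

End-effector x-axis (col 0 of R) = (-0.1531,0.4593,-0.8750)
R[2][0] = -0.8750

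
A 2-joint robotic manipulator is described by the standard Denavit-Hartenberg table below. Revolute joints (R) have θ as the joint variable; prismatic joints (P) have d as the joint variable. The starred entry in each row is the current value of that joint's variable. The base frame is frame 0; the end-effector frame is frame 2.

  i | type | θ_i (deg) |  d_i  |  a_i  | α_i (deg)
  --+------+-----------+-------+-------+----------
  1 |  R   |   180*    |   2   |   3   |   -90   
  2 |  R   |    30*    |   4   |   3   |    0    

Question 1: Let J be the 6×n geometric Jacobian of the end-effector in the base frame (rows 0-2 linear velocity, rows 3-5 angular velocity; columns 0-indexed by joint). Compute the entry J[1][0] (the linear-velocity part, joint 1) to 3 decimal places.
axis z_0 = ẑ; lever o_n−o_0 = (-5.5981,-4.0000,0.5000)
cross product → J_v[:, 0] = (4.0000,-5.5981,0.0000)
J_ω[:, 0] = z_0
entry J[1][0] = -5.5981

-5.598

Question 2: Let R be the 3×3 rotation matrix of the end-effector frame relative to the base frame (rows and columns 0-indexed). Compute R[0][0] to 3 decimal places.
End-effector x-axis (col 0 of R) = (-0.8660,0.0000,-0.5000)
R[0][0] = -0.8660

-0.866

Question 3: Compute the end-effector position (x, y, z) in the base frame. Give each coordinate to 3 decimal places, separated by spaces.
-5.598 -4.000 0.500

after link 1: o_1 = (-3.0000, 0.0000, 2.0000)
after link 2: o_2 = (-5.5981, -4.0000, 0.5000)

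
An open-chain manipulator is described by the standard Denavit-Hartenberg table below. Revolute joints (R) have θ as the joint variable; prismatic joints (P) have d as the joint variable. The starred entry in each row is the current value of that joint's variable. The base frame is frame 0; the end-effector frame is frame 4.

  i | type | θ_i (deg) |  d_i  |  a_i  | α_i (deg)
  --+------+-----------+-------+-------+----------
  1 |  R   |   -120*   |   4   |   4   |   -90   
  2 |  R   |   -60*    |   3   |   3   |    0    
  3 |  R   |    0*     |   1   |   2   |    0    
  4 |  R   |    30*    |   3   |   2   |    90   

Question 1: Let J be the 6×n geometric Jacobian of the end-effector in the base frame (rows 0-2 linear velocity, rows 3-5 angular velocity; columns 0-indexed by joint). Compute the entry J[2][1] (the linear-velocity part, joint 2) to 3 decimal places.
axis z_1 = (0.8660,-0.5000,0.0000); lever o_n−o_1 = (3.9462,-7.1651,5.3301)
cross product → J_v[:, 1] = (-2.6651,-4.6160,-4.2321)
J_ω[:, 1] = z_1
entry J[2][1] = -4.2321

-4.232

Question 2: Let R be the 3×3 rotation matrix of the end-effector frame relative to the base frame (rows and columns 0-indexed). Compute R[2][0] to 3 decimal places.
0.500

End-effector x-axis (col 0 of R) = (-0.4330,-0.7500,0.5000)
R[2][0] = 0.5000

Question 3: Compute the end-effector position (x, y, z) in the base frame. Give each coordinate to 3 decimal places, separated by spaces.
1.946 -10.629 9.330

after link 1: o_1 = (-2.0000, -3.4641, 4.0000)
after link 2: o_2 = (-0.1519, -6.2631, 6.5981)
after link 3: o_3 = (0.2141, -7.6292, 8.3301)
after link 4: o_4 = (1.9462, -10.6292, 9.3301)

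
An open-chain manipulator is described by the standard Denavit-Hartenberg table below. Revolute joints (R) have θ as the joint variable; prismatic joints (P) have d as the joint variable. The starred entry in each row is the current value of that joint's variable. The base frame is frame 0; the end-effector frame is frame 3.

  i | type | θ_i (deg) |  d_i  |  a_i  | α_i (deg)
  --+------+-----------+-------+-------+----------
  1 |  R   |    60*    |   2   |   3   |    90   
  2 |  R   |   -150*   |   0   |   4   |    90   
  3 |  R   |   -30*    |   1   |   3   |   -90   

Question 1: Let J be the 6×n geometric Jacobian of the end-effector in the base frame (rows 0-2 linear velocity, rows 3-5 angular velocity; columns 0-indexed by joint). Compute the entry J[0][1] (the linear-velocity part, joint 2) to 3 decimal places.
axis z_1 = (0.8660,-0.5000,0.0000); lever o_n−o_1 = (-4.4061,-4.6316,-2.4330)
cross product → J_v[:, 1] = (1.2165,2.1071,-6.2141)
J_ω[:, 1] = z_1
entry J[0][1] = 1.2165

1.217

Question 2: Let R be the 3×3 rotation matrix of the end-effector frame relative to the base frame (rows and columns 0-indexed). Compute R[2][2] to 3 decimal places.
End-effector z-axis (col 2 of R) = (0.5335,-0.8080,-0.2500)
R[2][2] = -0.2500

-0.250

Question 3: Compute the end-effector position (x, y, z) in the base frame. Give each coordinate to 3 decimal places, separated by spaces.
-2.906 -2.033 -0.433

after link 1: o_1 = (1.5000, 2.5981, 2.0000)
after link 2: o_2 = (-0.2321, -0.4019, 0.0000)
after link 3: o_3 = (-2.9061, -2.0335, -0.4330)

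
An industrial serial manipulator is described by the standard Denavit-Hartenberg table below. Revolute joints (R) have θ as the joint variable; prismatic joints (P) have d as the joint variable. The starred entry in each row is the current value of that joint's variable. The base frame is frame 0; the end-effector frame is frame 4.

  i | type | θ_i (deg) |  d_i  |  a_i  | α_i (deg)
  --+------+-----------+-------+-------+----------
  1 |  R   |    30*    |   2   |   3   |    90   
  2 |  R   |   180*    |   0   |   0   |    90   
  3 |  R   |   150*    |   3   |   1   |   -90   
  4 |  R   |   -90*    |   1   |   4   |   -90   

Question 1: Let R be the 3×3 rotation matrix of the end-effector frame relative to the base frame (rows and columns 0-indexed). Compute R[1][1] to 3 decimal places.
-1.000

End-effector y-axis (col 1 of R) = (0.0000,-1.0000,-0.0000)
R[1][1] = -1.0000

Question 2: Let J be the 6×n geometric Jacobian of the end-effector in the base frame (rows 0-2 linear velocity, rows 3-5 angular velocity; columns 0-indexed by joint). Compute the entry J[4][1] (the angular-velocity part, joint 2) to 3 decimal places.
axis z_1 = (0.5000,-0.8660,0.0000); lever o_n−o_1 = (1.0000,1.0000,7.0000)
cross product → J_v[:, 1] = (-6.0622,-3.5000,1.3660)
J_ω[:, 1] = z_1
entry J[4][1] = -0.8660

-0.866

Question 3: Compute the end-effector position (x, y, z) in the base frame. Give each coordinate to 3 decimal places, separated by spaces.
3.598 2.500 9.000

after link 1: o_1 = (2.5981, 1.5000, 2.0000)
after link 2: o_2 = (2.5981, 1.5000, 2.0000)
after link 3: o_3 = (3.5981, 1.5000, 5.0000)
after link 4: o_4 = (3.5981, 2.5000, 9.0000)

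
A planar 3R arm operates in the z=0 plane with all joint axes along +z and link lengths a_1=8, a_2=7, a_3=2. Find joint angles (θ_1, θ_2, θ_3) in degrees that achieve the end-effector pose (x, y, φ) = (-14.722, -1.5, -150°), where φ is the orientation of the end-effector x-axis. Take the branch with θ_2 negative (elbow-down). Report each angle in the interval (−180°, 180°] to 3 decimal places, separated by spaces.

wrist centre = target − a_3·(cos φ, sin φ) = (-12.9899, -0.5000)
cos θ_2 = (168.9888−8²−7²)/(2·8·7) = 0.4999; θ_2 = -60.0066° (elbow-down)
β = atan2(-0.5000,-12.9899) = -177.7957°; ψ = atan2(-6.0626,11.4993) = -27.7988°
θ_1 = β − ψ = -149.9969°
θ_3 = φ − θ_1 − θ_2 = 60.0035° (wrapped to (-180°,180°])

-149.997 -60.007 60.004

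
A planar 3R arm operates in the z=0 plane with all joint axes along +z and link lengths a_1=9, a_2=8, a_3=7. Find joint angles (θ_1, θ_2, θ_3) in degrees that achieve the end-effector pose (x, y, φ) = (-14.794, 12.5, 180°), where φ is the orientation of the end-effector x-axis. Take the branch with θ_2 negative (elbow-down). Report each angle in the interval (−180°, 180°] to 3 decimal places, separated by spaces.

wrist centre = target − a_3·(cos φ, sin φ) = (-7.7940, 12.5000)
cos θ_2 = (216.9964−9²−8²)/(2·9·8) = 0.5000; θ_2 = -60.0016° (elbow-down)
β = atan2(12.5000,-7.7940) = 121.9444°; ψ = atan2(-6.9283,12.9998) = -28.0556°
θ_1 = β − ψ = 150.0000°
θ_3 = φ − θ_1 − θ_2 = 90.0016° (wrapped to (-180°,180°])

150.000 -60.002 90.002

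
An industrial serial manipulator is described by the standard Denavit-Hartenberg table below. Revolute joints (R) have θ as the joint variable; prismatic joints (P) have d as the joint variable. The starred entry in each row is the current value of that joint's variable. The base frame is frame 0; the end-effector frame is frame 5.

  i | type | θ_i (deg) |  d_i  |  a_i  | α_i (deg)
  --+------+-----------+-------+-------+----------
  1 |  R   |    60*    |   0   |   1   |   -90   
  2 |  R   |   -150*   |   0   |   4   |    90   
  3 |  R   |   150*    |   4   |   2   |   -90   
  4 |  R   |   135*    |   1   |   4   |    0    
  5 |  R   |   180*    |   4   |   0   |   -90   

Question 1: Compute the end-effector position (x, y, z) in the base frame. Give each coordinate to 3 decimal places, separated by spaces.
3.356 -3.677 0.094

after link 1: o_1 = (0.5000, 0.8660, 0.0000)
after link 2: o_2 = (-1.2321, -2.1340, 2.0000)
after link 3: o_3 = (-2.3481, -2.0670, -2.3301)
after link 4: o_4 = (-0.5104, -3.4445, 1.0941)
after link 5: o_5 = (3.3556, -3.6765, 0.0941)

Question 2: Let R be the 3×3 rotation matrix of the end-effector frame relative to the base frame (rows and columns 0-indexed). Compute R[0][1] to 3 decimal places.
End-effector y-axis (col 1 of R) = (-0.9665,0.0580,0.2500)
R[0][1] = -0.9665

-0.967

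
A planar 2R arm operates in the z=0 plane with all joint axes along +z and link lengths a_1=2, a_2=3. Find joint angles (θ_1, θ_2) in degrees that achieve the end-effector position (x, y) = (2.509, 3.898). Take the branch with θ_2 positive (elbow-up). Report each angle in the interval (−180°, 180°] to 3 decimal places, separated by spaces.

30.014 44.972

cos θ_2 = (21.4895−2²−3²)/(2·2·3) = 0.7075; θ_2 = 44.9716° (elbow-up)
β = atan2(3.8980,2.5090) = 57.2321°; ψ = atan2(2.1203,4.1224) = 27.2182°
θ_1 = β − ψ = 30.0139°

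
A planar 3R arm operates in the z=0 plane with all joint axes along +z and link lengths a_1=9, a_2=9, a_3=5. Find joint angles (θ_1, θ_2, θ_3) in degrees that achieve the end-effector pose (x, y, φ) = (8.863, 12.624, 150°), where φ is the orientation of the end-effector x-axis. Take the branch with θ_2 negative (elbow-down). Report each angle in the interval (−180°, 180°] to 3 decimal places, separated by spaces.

wrist centre = target − a_3·(cos φ, sin φ) = (13.1931, 10.1240)
cos θ_2 = (276.5540−9²−9²)/(2·9·9) = 0.7071; θ_2 = -44.9987° (elbow-down)
β = atan2(10.1240,13.1931) = 37.5015°; ψ = atan2(-6.3638,15.3641) = -22.4993°
θ_1 = β − ψ = 60.0009°
θ_3 = φ − θ_1 − θ_2 = 134.9978° (wrapped to (-180°,180°])

60.001 -44.999 134.998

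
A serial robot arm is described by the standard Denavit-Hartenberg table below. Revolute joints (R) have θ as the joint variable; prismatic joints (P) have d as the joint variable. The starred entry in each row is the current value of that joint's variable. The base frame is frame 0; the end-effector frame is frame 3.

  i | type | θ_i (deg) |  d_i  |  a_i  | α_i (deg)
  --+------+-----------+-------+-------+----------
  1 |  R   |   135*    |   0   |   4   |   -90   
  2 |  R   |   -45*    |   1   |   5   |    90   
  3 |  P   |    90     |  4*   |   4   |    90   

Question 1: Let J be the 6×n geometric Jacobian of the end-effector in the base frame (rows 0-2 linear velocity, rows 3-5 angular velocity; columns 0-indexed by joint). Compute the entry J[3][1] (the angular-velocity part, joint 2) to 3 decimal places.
axis z_1 = (-0.7071,-0.7071,0.0000); lever o_n−o_1 = (-4.0355,-3.0355,6.3640)
cross product → J_v[:, 1] = (-4.5000,4.5000,-0.7071)
J_ω[:, 1] = z_1
entry J[3][1] = -0.7071

-0.707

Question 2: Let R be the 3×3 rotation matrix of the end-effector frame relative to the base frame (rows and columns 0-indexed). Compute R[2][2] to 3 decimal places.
End-effector z-axis (col 2 of R) = (-0.5000,0.5000,0.7071)
R[2][2] = 0.7071

0.707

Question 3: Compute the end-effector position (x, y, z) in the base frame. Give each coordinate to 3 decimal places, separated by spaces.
-6.864 -0.207 6.364

after link 1: o_1 = (-2.8284, 2.8284, 0.0000)
after link 2: o_2 = (-6.0355, 4.6213, 3.5355)
after link 3: o_3 = (-6.8640, -0.2071, 6.3640)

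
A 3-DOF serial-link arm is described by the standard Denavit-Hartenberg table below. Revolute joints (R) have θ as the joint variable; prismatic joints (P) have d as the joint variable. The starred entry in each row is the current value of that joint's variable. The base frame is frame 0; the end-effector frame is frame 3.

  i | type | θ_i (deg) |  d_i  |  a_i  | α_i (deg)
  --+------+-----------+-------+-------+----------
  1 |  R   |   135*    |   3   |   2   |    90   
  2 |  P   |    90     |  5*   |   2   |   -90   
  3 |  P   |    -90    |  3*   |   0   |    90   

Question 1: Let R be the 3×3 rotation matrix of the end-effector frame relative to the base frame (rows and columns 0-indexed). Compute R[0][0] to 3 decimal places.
End-effector x-axis (col 0 of R) = (0.7071,0.7071,0.0000)
R[0][0] = 0.7071

0.707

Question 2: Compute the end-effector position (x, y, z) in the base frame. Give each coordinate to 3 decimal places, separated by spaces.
after link 1: o_1 = (-1.4142, 1.4142, 3.0000)
after link 2: o_2 = (2.1213, 4.9497, 5.0000)
after link 3: o_3 = (4.2426, 2.8284, 5.0000)

4.243 2.828 5.000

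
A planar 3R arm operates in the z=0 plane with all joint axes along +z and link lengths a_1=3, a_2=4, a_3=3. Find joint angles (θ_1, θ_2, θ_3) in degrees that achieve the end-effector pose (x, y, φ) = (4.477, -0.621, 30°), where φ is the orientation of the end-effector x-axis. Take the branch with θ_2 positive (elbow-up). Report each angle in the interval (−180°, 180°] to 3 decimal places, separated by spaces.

wrist centre = target − a_3·(cos φ, sin φ) = (1.8789, -2.1210)
cos θ_2 = (8.0290−3²−4²)/(2·3·4) = -0.7071; θ_2 = 135.0015° (elbow-up)
β = atan2(-2.1210,1.8789) = -48.4633°; ψ = atan2(2.8284,0.1715) = 86.5301°
θ_1 = β − ψ = -134.9934°
θ_3 = φ − θ_1 − θ_2 = 29.9919° (wrapped to (-180°,180°])

-134.993 135.001 29.992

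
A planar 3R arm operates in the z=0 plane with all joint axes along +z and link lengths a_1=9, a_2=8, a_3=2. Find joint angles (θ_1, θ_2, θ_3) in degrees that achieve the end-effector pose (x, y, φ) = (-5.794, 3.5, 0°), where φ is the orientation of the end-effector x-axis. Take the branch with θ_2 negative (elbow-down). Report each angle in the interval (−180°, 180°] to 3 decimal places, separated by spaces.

wrist centre = target − a_3·(cos φ, sin φ) = (-7.7940, 3.5000)
cos θ_2 = (72.9964−9²−8²)/(2·9·8) = -0.5000; θ_2 = -120.0016° (elbow-down)
β = atan2(3.5000,-7.7940) = 155.8169°; ψ = atan2(-6.9281,4.9998) = -54.1831°
θ_1 = β − ψ = 210.0000°
θ_3 = φ − θ_1 − θ_2 = -89.9984° (wrapped to (-180°,180°])

-150.000 -120.002 -89.998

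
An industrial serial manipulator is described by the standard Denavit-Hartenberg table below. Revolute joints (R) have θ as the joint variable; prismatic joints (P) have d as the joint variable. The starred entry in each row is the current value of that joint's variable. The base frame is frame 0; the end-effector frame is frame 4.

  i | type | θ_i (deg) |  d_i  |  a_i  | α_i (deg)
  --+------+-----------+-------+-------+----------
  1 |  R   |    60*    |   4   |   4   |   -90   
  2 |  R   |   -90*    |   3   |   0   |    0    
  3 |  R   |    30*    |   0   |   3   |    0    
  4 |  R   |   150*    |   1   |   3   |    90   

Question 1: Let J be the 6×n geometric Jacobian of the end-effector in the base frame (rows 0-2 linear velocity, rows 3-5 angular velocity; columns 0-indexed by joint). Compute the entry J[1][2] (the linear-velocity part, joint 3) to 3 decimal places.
-0.348

axis z_2 = (-0.8660,0.5000,0.0000); lever o_n−o_2 = (-0.1160,1.7990,-0.4019)
cross product → J_v[:, 2] = (-0.2010,-0.3481,-1.5000)
J_ω[:, 2] = z_2
entry J[1][2] = -0.3481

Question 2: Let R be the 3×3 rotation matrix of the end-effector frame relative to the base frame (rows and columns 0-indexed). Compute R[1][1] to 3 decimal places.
0.500

End-effector y-axis (col 1 of R) = (-0.8660,0.5000,0.0000)
R[1][1] = 0.5000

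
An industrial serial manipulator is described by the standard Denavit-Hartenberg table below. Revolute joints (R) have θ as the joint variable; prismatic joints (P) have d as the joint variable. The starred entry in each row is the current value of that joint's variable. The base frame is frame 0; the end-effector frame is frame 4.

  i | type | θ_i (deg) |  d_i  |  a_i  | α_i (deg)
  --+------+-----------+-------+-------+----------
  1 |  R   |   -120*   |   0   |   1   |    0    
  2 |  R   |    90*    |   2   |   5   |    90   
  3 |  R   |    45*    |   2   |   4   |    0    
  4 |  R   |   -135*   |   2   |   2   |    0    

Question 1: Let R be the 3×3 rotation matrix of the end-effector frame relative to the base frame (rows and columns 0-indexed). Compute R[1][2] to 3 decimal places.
End-effector z-axis (col 2 of R) = (-0.5000,-0.8660,0.0000)
R[1][2] = -0.8660

-0.866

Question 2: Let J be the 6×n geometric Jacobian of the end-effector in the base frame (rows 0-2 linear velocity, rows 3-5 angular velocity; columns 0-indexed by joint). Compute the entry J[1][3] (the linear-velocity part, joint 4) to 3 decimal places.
-1.000

axis z_3 = (-0.5000,-0.8660,0.0000); lever o_n−o_3 = (-1.0000,-1.7321,-2.0000)
cross product → J_v[:, 3] = (1.7321,-1.0000,-0.0000)
J_ω[:, 3] = z_3
entry J[1][3] = -1.0000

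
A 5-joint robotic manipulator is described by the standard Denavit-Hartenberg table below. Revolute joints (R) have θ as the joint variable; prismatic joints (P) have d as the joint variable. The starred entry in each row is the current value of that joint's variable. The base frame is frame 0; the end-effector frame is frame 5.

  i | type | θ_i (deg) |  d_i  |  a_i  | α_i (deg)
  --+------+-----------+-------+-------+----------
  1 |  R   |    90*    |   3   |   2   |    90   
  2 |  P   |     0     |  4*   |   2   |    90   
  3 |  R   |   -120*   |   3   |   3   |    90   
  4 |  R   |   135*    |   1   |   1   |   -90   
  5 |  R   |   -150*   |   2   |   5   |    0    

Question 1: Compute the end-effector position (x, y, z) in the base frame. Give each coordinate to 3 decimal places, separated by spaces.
after link 1: o_1 = (0.0000, 2.0000, 3.0000)
after link 2: o_2 = (4.0000, 4.0000, 3.0000)
after link 3: o_3 = (1.4019, 2.5000, 0.0000)
after link 4: o_4 = (2.5143, 1.9875, -0.7071)
after link 5: o_5 = (2.3374, -1.0014, 3.7690)

2.337 -1.001 3.769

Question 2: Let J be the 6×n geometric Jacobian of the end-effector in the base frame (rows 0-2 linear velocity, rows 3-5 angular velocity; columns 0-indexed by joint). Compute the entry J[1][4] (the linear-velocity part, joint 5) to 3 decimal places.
-2.866

axis z_4 = (0.6124,0.3536,0.7071); lever o_n−o_4 = (-0.1769,-2.9889,4.4761)
cross product → J_v[:, 4] = (3.6960,-2.8661,-1.7678)
J_ω[:, 4] = z_4
entry J[1][4] = -2.8661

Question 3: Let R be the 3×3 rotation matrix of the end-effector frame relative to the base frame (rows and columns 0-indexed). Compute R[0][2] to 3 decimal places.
0.612

End-effector z-axis (col 2 of R) = (0.6124,0.3536,0.7071)
R[0][2] = 0.6124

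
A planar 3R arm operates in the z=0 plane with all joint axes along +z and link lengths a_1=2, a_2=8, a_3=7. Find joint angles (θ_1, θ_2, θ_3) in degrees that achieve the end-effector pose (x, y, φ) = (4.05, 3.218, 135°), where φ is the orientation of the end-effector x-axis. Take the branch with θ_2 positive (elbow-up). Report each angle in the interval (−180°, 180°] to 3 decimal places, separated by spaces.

wrist centre = target − a_3·(cos φ, sin φ) = (8.9997, -1.7317)
cos θ_2 = (83.9944−2²−8²)/(2·2·8) = 0.4998; θ_2 = 60.0116° (elbow-up)
β = atan2(-1.7317,8.9997) = -10.8918°; ψ = atan2(6.9290,5.9986) = 49.1165°
θ_1 = β − ψ = -60.0084°
θ_3 = φ − θ_1 − θ_2 = 134.9968° (wrapped to (-180°,180°])

-60.008 60.012 134.997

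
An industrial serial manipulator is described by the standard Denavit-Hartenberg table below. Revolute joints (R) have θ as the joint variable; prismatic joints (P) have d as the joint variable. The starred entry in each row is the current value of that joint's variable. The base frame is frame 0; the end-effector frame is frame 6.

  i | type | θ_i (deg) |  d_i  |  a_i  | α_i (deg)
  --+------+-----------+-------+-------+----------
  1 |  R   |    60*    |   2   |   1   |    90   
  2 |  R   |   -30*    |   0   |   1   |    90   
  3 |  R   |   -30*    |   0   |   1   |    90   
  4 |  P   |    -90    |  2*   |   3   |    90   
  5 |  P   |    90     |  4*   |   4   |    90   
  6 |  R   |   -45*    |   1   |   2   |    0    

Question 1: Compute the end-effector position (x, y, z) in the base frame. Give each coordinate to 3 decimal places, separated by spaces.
-5.141 2.352 7.504

after link 1: o_1 = (0.5000, 0.8660, 2.0000)
after link 2: o_2 = (0.9330, 1.6160, 1.5000)
after link 3: o_3 = (0.8750, 2.5155, 1.0670)
after link 4: o_4 = (-0.3080, 3.9306, 4.1651)
after link 5: o_5 = (-3.9420, 0.5646, 6.8971)
after link 6: o_6 = (-5.1409, 2.3517, 7.5043)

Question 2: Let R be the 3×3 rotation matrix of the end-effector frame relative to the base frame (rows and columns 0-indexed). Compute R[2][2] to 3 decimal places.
End-effector z-axis (col 2 of R) = (0.2500,0.4330,0.8660)
R[2][2] = 0.8660

0.866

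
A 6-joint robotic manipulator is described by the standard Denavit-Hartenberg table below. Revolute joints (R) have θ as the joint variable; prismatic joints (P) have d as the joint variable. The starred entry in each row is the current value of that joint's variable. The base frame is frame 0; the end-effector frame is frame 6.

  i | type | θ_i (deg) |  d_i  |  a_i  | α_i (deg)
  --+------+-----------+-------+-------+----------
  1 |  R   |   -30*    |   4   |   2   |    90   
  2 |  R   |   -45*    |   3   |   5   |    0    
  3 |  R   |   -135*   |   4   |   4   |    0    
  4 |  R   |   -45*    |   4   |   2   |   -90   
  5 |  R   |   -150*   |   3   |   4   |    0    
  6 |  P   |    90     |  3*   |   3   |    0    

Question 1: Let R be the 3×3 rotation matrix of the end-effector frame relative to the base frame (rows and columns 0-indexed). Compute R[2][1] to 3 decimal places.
End-effector y-axis (col 1 of R) = (-0.2803,0.7392,0.6124)
R[2][1] = 0.6124

0.612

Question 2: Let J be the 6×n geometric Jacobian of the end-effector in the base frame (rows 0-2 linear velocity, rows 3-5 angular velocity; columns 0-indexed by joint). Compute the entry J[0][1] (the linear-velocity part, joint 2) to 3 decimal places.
6.714

axis z_1 = (-0.5000,-0.8660,0.0000); lever o_n−o_1 = (-11.8975,-11.1421,-7.7528)
cross product → J_v[:, 1] = (6.7141,-3.8764,-4.7325)
J_ω[:, 1] = z_1
entry J[0][1] = 6.7141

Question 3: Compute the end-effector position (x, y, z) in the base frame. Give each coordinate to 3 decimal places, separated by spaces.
-10.165 -12.142 -3.753

after link 1: o_1 = (1.7321, -1.0000, 4.0000)
after link 2: o_2 = (3.2939, -5.3658, 0.4645)
after link 3: o_3 = (-2.1702, -6.8299, 0.4645)
after link 4: o_4 = (-5.3949, -9.5869, 1.8787)
after link 5: o_5 = (-6.1107, -11.4831, -2.6921)
after link 6: o_6 = (-10.1654, -12.1421, -3.7528)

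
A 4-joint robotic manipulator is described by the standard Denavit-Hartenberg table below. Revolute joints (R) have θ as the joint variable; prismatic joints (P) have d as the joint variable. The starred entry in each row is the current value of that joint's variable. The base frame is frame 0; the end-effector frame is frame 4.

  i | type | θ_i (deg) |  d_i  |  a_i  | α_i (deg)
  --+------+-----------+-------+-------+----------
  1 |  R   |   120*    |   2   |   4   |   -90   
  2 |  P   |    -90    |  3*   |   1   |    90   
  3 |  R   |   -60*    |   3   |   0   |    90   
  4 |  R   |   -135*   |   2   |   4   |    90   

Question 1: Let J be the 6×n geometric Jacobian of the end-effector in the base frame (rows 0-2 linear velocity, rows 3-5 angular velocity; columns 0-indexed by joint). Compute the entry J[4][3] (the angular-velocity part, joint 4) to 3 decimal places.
axis z_3 = (0.4330,0.2500,-0.8660); lever o_n−o_3 = (-2.6695,1.7247,-3.1463)
cross product → J_v[:, 3] = (0.7071,3.6742,1.4142)
J_ω[:, 3] = z_3
entry J[4][3] = 0.2500

0.250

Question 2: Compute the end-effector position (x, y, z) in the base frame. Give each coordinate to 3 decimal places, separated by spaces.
-5.768 1.091 -0.146

after link 1: o_1 = (-2.0000, 3.4641, 2.0000)
after link 2: o_2 = (-4.5981, 1.9641, 3.0000)
after link 3: o_3 = (-3.0981, -0.6340, 3.0000)
after link 4: o_4 = (-5.7676, 1.0908, -0.1463)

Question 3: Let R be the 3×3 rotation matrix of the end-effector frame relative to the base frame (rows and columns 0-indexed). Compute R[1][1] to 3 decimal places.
0.250

End-effector y-axis (col 1 of R) = (0.4330,0.2500,-0.8660)
R[1][1] = 0.2500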